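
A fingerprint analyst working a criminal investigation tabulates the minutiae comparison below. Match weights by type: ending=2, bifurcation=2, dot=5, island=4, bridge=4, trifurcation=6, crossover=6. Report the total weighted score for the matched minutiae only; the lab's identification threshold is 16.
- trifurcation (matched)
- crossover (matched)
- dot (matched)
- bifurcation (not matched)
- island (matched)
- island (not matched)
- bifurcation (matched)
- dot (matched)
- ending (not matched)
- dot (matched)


Weighted minutiae match score:
  trifurcation: matched, +6 (running total 6)
  crossover: matched, +6 (running total 12)
  dot: matched, +5 (running total 17)
  bifurcation: not matched, +0
  island: matched, +4 (running total 21)
  island: not matched, +0
  bifurcation: matched, +2 (running total 23)
  dot: matched, +5 (running total 28)
  ending: not matched, +0
  dot: matched, +5 (running total 33)
Total score = 33
Threshold = 16; verdict = identification

33


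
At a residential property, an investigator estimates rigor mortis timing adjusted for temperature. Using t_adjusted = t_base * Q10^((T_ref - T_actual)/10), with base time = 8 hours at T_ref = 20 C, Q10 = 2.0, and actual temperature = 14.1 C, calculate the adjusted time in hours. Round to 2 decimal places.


Rigor mortis time adjustment:
Exponent = (T_ref - T_actual) / 10 = (20 - 14.1) / 10 = 0.59
Q10 factor = 2.0^0.59 = 1.50525
t_adjusted = 8 * 1.50525 = 12.04 hours

12.04


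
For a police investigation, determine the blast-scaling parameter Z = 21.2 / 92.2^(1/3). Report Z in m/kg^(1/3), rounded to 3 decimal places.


Scaled distance calculation:
W^(1/3) = 92.2^(1/3) = 4.517626
Z = R / W^(1/3) = 21.2 / 4.517626
Z = 4.693 m/kg^(1/3)

4.693


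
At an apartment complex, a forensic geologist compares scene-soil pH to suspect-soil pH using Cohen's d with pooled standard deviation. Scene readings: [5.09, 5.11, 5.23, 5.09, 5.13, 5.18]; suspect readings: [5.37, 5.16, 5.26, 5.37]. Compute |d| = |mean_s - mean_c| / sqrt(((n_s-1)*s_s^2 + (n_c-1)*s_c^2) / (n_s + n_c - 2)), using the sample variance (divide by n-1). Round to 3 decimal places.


Pooled-variance Cohen's d for soil pH comparison:
Scene mean = 30.83 / 6 = 5.138333
Suspect mean = 21.16 / 4 = 5.29
Scene sample variance s_s^2 = 0.003137
Suspect sample variance s_c^2 = 0.0102
Pooled variance = ((n_s-1)*s_s^2 + (n_c-1)*s_c^2) / (n_s + n_c - 2) = 0.005785
Pooled SD = sqrt(0.005785) = 0.076059
Mean difference = -0.151667
|d| = |-0.151667| / 0.076059 = 1.994

1.994


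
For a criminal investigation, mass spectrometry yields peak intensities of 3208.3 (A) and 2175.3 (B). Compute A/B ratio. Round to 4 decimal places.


Spectral peak ratio:
Peak A = 3208.3 counts
Peak B = 2175.3 counts
Ratio = 3208.3 / 2175.3 = 1.4749

1.4749


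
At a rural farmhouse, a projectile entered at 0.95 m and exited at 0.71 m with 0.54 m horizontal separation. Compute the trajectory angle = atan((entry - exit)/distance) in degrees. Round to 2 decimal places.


Bullet trajectory angle:
Height difference = 0.95 - 0.71 = 0.24 m
angle = atan(0.24 / 0.54)
angle = atan(0.444444)
angle = 23.96 degrees

23.96


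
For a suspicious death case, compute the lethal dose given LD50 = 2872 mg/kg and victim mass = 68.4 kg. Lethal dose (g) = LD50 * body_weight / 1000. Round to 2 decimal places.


Lethal dose calculation:
Lethal dose = LD50 * body_weight / 1000
= 2872 * 68.4 / 1000
= 196444.8 / 1000
= 196.44 g

196.44


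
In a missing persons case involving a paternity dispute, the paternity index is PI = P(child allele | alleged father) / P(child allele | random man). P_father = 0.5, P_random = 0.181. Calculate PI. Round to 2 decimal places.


Paternity Index calculation:
PI = P(allele|father) / P(allele|random)
PI = 0.5 / 0.181
PI = 2.76

2.76


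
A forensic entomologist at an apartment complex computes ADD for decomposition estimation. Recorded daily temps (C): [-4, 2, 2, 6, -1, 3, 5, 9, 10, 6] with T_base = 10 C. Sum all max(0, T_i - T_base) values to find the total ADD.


Computing ADD day by day:
Day 1: max(0, -4 - 10) = 0
Day 2: max(0, 2 - 10) = 0
Day 3: max(0, 2 - 10) = 0
Day 4: max(0, 6 - 10) = 0
Day 5: max(0, -1 - 10) = 0
Day 6: max(0, 3 - 10) = 0
Day 7: max(0, 5 - 10) = 0
Day 8: max(0, 9 - 10) = 0
Day 9: max(0, 10 - 10) = 0
Day 10: max(0, 6 - 10) = 0
Total ADD = 0

0


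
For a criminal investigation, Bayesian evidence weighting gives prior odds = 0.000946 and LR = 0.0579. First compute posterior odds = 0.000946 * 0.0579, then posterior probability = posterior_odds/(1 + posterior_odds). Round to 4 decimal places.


Bayesian evidence evaluation:
Posterior odds = prior_odds * LR = 0.000946 * 0.0579 = 0.0000547734
Posterior probability = posterior_odds / (1 + posterior_odds)
= 0.0000547734 / (1 + 0.0000547734)
= 0.0000547734 / 1.0000547734
= 0.0001

0.0001


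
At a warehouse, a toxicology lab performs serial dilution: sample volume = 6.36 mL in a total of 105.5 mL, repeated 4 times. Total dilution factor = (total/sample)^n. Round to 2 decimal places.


Dilution factor calculation:
Single dilution = V_total / V_sample = 105.5 / 6.36 ≈ 16.58805
Number of dilutions = 4
Total DF = (105.5 / 6.36)^4 (full precision, rounded at the end) = 75714.90

75714.90


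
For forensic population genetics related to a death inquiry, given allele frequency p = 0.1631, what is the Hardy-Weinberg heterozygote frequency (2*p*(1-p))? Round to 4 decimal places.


Hardy-Weinberg heterozygote frequency:
q = 1 - p = 1 - 0.1631 = 0.8369
2pq = 2 * 0.1631 * 0.8369 = 0.2730

0.2730


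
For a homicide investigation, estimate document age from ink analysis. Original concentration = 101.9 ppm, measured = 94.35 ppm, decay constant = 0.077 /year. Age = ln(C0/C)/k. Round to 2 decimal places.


Document age estimation:
C0/C = 101.9 / 94.35 = 1.080021
ln(C0/C) = 0.07698
t = 0.07698 / 0.077 = 1.00 years

1.00


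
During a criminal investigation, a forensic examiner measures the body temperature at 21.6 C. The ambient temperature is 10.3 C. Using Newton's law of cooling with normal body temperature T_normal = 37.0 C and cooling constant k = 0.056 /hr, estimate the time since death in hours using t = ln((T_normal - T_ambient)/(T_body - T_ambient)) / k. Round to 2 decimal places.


Using Newton's law of cooling:
t = ln((T_normal - T_ambient) / (T_body - T_ambient)) / k
T_normal - T_ambient = 26.7
T_body - T_ambient = 11.3
Ratio = 2.362832
ln(ratio) = 0.859861
t = 0.859861 / 0.056 = 15.35 hours

15.35


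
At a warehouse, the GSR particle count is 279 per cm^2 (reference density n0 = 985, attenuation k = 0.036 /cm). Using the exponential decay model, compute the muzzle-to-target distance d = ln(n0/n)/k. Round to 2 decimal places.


GSR distance calculation:
n0/n = 985 / 279 = 3.530466
ln(n0/n) = 1.26143
d = 1.26143 / 0.036 = 35.04 cm

35.04


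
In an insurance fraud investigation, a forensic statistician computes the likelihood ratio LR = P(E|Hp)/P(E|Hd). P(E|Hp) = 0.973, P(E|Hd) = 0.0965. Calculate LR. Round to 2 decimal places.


Likelihood ratio calculation:
LR = P(E|Hp) / P(E|Hd)
LR = 0.973 / 0.0965
LR = 10.08

10.08


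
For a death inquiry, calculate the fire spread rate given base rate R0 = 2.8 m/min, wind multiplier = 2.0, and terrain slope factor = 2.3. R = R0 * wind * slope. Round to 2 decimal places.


Fire spread rate calculation:
R = R0 * wind_factor * slope_factor
= 2.8 * 2.0 * 2.3
= 5.6 * 2.3
= 12.88 m/min

12.88


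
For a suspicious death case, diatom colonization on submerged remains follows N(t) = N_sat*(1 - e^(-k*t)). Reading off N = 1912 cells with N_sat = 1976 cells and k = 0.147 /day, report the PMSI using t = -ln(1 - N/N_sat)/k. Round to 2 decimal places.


PMSI from diatom colonization curve:
N / N_sat = 1912 / 1976 = 0.967611
1 - N/N_sat = 0.032389
ln(1 - N/N_sat) = -3.429936
t = -ln(1 - N/N_sat) / k = -(-3.429936) / 0.147 = 23.33 days

23.33


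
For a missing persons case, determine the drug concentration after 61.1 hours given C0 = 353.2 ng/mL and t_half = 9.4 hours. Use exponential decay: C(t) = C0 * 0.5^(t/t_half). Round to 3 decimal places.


Drug concentration decay:
Number of half-lives = t / t_half = 61.1 / 9.4 = 6.5
Decay factor = 0.5^6.5 = 0.01104854
C(t) = 353.2 * 0.01104854 = 3.902 ng/mL

3.902


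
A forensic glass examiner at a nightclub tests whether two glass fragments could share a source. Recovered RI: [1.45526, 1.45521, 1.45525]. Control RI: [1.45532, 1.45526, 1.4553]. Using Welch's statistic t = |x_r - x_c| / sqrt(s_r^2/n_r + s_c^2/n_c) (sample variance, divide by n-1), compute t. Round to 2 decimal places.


Welch's t-criterion for glass RI comparison:
Recovered mean = sum / n_r = 4.36572 / 3 = 1.45524
Control mean = sum / n_c = 4.36588 / 3 = 1.4552933
Recovered sample variance s_r^2 = 7e-10
Control sample variance s_c^2 = 9.33333e-10
Welch SE (unpooled) = sqrt(s_r^2/n_r + s_c^2/n_c) = sqrt(2.33333e-10 + 3.11111e-10) = sqrt(5.44444e-10) = 2.33333e-05
|mean_r - mean_c| = 5.33333e-05
t = 5.33333e-05 / 2.33333e-05 = 2.29

2.29


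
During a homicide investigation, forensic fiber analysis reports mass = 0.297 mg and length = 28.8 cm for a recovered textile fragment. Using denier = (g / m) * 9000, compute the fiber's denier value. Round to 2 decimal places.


Denier calculation:
Mass in grams = 0.297 mg / 1000 = 0.000297 g
Length in meters = 28.8 cm / 100 = 0.288 m
Linear density = mass / length = 0.000297 / 0.288 = 0.00103125 g/m
Denier = (g/m) * 9000 = 0.00103125 * 9000 = 9.28

9.28


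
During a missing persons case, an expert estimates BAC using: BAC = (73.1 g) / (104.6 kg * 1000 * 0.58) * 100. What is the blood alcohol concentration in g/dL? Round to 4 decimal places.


Applying the Widmark formula:
BAC = (dose_g / (body_wt * 1000 * r)) * 100
Denominator = 104.6 * 1000 * 0.58 = 60668
BAC = (73.1 / 60668) * 100
BAC = 0.1205 g/dL

0.1205


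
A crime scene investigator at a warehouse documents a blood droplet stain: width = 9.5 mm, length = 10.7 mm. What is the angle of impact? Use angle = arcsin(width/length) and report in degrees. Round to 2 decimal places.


Blood spatter impact angle calculation:
width / length = 9.5 / 10.7 = 0.88785
angle = arcsin(0.88785)
angle = 62.60 degrees

62.60


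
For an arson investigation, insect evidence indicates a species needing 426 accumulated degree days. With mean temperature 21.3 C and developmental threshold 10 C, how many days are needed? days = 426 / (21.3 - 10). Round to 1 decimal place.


Insect development time:
Effective temperature = avg_temp - T_base = 21.3 - 10 = 11.3 C
Days = ADD / effective_temp = 426 / 11.3 = 37.7 days

37.7


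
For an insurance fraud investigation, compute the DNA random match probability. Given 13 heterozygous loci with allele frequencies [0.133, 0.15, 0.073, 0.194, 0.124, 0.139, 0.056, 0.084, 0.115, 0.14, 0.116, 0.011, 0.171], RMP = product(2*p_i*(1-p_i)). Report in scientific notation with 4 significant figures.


Computing RMP for 13 loci:
Locus 1: 2 * 0.133 * 0.867 = 0.230622
Locus 2: 2 * 0.15 * 0.85 = 0.255
Locus 3: 2 * 0.073 * 0.927 = 0.135342
Locus 4: 2 * 0.194 * 0.806 = 0.312728
Locus 5: 2 * 0.124 * 0.876 = 0.217248
Locus 6: 2 * 0.139 * 0.861 = 0.239358
Locus 7: 2 * 0.056 * 0.944 = 0.105728
Locus 8: 2 * 0.084 * 0.916 = 0.153888
Locus 9: 2 * 0.115 * 0.885 = 0.20355
Locus 10: 2 * 0.14 * 0.86 = 0.2408
Locus 11: 2 * 0.116 * 0.884 = 0.205088
Locus 12: 2 * 0.011 * 0.989 = 0.021758
Locus 13: 2 * 0.171 * 0.829 = 0.283518
RMP = 1.306e-10

1.306e-10


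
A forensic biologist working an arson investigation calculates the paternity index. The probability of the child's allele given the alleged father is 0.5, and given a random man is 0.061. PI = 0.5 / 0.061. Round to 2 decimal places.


Paternity Index calculation:
PI = P(allele|father) / P(allele|random)
PI = 0.5 / 0.061
PI = 8.20

8.20


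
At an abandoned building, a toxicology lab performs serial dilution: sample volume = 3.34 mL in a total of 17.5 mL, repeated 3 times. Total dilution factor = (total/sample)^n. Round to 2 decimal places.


Dilution factor calculation:
Single dilution = V_total / V_sample = 17.5 / 3.34 ≈ 5.239521
Number of dilutions = 3
Total DF = (17.5 / 3.34)^3 (full precision, rounded at the end) = 143.84

143.84


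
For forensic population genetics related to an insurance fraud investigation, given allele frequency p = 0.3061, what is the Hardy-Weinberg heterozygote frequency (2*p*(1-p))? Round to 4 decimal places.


Hardy-Weinberg heterozygote frequency:
q = 1 - p = 1 - 0.3061 = 0.6939
2pq = 2 * 0.3061 * 0.6939 = 0.4248

0.4248


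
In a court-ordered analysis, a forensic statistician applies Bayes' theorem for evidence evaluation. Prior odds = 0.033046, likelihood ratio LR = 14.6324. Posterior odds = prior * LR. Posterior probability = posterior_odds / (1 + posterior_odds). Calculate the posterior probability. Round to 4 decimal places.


Bayesian evidence evaluation:
Posterior odds = prior_odds * LR = 0.033046 * 14.6324 = 0.4835423
Posterior probability = posterior_odds / (1 + posterior_odds)
= 0.4835423 / (1 + 0.4835423)
= 0.4835423 / 1.4835423
= 0.3259

0.3259


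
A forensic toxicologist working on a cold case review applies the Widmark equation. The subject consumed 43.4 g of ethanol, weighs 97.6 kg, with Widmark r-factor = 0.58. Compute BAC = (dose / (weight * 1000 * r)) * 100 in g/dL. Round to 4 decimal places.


Applying the Widmark formula:
BAC = (dose_g / (body_wt * 1000 * r)) * 100
Denominator = 97.6 * 1000 * 0.58 = 56608
BAC = (43.4 / 56608) * 100
BAC = 0.0767 g/dL

0.0767


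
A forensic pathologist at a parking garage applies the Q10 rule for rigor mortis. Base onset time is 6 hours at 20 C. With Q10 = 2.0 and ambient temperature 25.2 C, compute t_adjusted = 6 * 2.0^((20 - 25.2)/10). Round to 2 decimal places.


Rigor mortis time adjustment:
Exponent = (T_ref - T_actual) / 10 = (20 - 25.2) / 10 = -0.52
Q10 factor = 2.0^-0.52 = 0.69737
t_adjusted = 6 * 0.69737 = 4.18 hours

4.18


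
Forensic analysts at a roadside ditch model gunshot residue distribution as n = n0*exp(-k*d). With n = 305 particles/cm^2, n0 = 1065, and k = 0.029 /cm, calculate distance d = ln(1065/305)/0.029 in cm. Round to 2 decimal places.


GSR distance calculation:
n0/n = 1065 / 305 = 3.491803
ln(n0/n) = 1.250418
d = 1.250418 / 0.029 = 43.12 cm

43.12


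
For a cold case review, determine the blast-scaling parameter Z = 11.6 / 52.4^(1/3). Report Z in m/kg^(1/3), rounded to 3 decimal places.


Scaled distance calculation:
W^(1/3) = 52.4^(1/3) = 3.742057
Z = R / W^(1/3) = 11.6 / 3.742057
Z = 3.100 m/kg^(1/3)

3.100


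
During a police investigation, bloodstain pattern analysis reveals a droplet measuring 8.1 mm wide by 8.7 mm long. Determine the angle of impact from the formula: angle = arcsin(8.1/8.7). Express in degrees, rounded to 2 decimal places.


Blood spatter impact angle calculation:
width / length = 8.1 / 8.7 = 0.931034
angle = arcsin(0.931034)
angle = 68.60 degrees

68.60


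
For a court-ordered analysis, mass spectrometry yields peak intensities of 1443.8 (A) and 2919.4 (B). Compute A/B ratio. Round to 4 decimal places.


Spectral peak ratio:
Peak A = 1443.8 counts
Peak B = 2919.4 counts
Ratio = 1443.8 / 2919.4 = 0.4946

0.4946


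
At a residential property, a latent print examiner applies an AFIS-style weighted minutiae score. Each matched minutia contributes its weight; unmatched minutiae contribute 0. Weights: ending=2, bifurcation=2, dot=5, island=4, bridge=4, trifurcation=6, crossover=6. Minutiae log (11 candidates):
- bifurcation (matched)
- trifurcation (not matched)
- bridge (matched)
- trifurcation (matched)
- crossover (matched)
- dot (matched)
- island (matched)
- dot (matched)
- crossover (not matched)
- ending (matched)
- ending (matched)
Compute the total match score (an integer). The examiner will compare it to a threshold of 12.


Weighted minutiae match score:
  bifurcation: matched, +2 (running total 2)
  trifurcation: not matched, +0
  bridge: matched, +4 (running total 6)
  trifurcation: matched, +6 (running total 12)
  crossover: matched, +6 (running total 18)
  dot: matched, +5 (running total 23)
  island: matched, +4 (running total 27)
  dot: matched, +5 (running total 32)
  crossover: not matched, +0
  ending: matched, +2 (running total 34)
  ending: matched, +2 (running total 36)
Total score = 36
Threshold = 12; verdict = identification

36


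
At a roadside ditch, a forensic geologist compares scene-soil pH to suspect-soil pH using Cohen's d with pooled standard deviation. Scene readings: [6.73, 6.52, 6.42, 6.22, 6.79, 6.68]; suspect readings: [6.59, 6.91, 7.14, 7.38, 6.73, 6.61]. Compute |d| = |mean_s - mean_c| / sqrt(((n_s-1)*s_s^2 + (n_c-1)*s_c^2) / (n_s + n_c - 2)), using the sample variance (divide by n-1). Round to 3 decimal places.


Pooled-variance Cohen's d for soil pH comparison:
Scene mean = 39.36 / 6 = 6.56
Suspect mean = 41.36 / 6 = 6.893333
Scene sample variance s_s^2 = 0.0466
Suspect sample variance s_c^2 = 0.099387
Pooled variance = ((n_s-1)*s_s^2 + (n_c-1)*s_c^2) / (n_s + n_c - 2) = 0.072993
Pooled SD = sqrt(0.072993) = 0.270172
Mean difference = -0.333333
|d| = |-0.333333| / 0.270172 = 1.234

1.234


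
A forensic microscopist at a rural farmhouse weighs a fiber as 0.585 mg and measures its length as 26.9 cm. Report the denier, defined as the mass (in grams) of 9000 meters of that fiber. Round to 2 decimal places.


Denier calculation:
Mass in grams = 0.585 mg / 1000 = 0.000585 g
Length in meters = 26.9 cm / 100 = 0.269 m
Linear density = mass / length = 0.000585 / 0.269 = 0.00217472 g/m
Denier = (g/m) * 9000 = 0.00217472 * 9000 = 19.57

19.57


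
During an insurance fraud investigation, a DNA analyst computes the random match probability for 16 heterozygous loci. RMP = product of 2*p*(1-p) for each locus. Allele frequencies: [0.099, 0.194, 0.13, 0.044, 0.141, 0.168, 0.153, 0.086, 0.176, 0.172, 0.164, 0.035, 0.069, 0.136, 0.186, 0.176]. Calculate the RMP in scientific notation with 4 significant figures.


Computing RMP for 16 loci:
Locus 1: 2 * 0.099 * 0.901 = 0.178398
Locus 2: 2 * 0.194 * 0.806 = 0.312728
Locus 3: 2 * 0.13 * 0.87 = 0.2262
Locus 4: 2 * 0.044 * 0.956 = 0.084128
Locus 5: 2 * 0.141 * 0.859 = 0.242238
Locus 6: 2 * 0.168 * 0.832 = 0.279552
Locus 7: 2 * 0.153 * 0.847 = 0.259182
Locus 8: 2 * 0.086 * 0.914 = 0.157208
Locus 9: 2 * 0.176 * 0.824 = 0.290048
Locus 10: 2 * 0.172 * 0.828 = 0.284832
Locus 11: 2 * 0.164 * 0.836 = 0.274208
Locus 12: 2 * 0.035 * 0.965 = 0.06755
Locus 13: 2 * 0.069 * 0.931 = 0.128478
Locus 14: 2 * 0.136 * 0.864 = 0.235008
Locus 15: 2 * 0.186 * 0.814 = 0.302808
Locus 16: 2 * 0.176 * 0.824 = 0.290048
RMP = 1.189e-11

1.189e-11


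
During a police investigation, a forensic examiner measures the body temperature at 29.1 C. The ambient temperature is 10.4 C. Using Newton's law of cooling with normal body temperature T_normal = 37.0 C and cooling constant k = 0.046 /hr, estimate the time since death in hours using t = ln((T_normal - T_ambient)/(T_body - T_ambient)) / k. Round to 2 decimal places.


Using Newton's law of cooling:
t = ln((T_normal - T_ambient) / (T_body - T_ambient)) / k
T_normal - T_ambient = 26.6
T_body - T_ambient = 18.7
Ratio = 1.42246
ln(ratio) = 0.352388
t = 0.352388 / 0.046 = 7.66 hours

7.66


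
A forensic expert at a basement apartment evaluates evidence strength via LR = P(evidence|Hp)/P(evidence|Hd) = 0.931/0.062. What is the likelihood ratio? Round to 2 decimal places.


Likelihood ratio calculation:
LR = P(E|Hp) / P(E|Hd)
LR = 0.931 / 0.062
LR = 15.02

15.02


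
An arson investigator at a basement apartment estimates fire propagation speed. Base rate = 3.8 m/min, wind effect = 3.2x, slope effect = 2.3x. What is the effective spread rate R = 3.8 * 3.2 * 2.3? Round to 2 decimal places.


Fire spread rate calculation:
R = R0 * wind_factor * slope_factor
= 3.8 * 3.2 * 2.3
= 12.16 * 2.3
= 27.97 m/min

27.97


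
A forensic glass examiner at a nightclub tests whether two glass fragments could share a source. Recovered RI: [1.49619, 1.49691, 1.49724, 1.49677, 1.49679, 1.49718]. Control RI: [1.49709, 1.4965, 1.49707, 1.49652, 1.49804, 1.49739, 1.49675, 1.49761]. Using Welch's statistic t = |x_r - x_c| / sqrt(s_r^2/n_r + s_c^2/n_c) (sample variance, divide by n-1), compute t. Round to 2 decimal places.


Welch's t-criterion for glass RI comparison:
Recovered mean = sum / n_r = 8.98108 / 6 = 1.4968467
Control mean = sum / n_c = 11.97697 / 8 = 1.4971212
Recovered sample variance s_r^2 = 1.42027e-07
Control sample variance s_c^2 = 2.92013e-07
Welch SE (unpooled) = sqrt(s_r^2/n_r + s_c^2/n_c) = sqrt(2.36711e-08 + 3.65016e-08) = sqrt(6.01727e-08) = 0.000245301
|mean_r - mean_c| = 0.000274583
t = 0.000274583 / 0.000245301 = 1.12

1.12


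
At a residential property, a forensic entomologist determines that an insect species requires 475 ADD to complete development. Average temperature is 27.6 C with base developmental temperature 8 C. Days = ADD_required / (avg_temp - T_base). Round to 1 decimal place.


Insect development time:
Effective temperature = avg_temp - T_base = 27.6 - 8 = 19.6 C
Days = ADD / effective_temp = 475 / 19.6 = 24.2 days

24.2


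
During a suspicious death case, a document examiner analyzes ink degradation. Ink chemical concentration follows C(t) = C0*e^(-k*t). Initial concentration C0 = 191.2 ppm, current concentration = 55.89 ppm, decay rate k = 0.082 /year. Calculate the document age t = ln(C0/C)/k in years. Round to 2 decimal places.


Document age estimation:
C0/C = 191.2 / 55.89 = 3.421006
ln(C0/C) = 1.229935
t = 1.229935 / 0.082 = 15.00 years

15.00


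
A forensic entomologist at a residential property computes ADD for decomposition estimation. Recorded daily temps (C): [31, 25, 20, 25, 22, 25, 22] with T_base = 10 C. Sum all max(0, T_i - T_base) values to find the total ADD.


Computing ADD day by day:
Day 1: max(0, 31 - 10) = 21
Day 2: max(0, 25 - 10) = 15
Day 3: max(0, 20 - 10) = 10
Day 4: max(0, 25 - 10) = 15
Day 5: max(0, 22 - 10) = 12
Day 6: max(0, 25 - 10) = 15
Day 7: max(0, 22 - 10) = 12
Total ADD = 100

100


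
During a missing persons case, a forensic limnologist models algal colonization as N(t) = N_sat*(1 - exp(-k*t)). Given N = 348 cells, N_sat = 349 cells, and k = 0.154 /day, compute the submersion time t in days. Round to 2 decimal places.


PMSI from diatom colonization curve:
N / N_sat = 348 / 349 = 0.997135
1 - N/N_sat = 0.002865
ln(1 - N/N_sat) = -5.855187
t = -ln(1 - N/N_sat) / k = -(-5.855187) / 0.154 = 38.02 days

38.02


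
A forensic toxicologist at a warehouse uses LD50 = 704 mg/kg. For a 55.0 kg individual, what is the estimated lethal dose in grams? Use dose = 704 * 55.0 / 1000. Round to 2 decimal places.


Lethal dose calculation:
Lethal dose = LD50 * body_weight / 1000
= 704 * 55.0 / 1000
= 38720 / 1000
= 38.72 g

38.72


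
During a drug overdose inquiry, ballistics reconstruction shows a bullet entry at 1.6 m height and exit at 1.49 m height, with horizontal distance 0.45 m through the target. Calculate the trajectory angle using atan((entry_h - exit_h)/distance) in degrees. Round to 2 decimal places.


Bullet trajectory angle:
Height difference = 1.6 - 1.49 = 0.11 m
angle = atan(0.11 / 0.45)
angle = atan(0.244444)
angle = 13.74 degrees

13.74


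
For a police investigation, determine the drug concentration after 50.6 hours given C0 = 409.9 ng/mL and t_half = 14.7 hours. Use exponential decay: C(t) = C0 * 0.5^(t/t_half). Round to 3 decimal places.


Drug concentration decay:
Number of half-lives = t / t_half = 50.6 / 14.7 = 3.442177
Decay factor = 0.5^3.442177 = 0.09200289
C(t) = 409.9 * 0.09200289 = 37.712 ng/mL

37.712


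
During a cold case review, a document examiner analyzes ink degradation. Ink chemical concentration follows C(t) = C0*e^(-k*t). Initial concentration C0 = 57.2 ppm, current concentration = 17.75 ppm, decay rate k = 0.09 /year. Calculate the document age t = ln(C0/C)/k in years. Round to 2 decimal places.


Document age estimation:
C0/C = 57.2 / 17.75 = 3.222535
ln(C0/C) = 1.170168
t = 1.170168 / 0.09 = 13.00 years

13.00


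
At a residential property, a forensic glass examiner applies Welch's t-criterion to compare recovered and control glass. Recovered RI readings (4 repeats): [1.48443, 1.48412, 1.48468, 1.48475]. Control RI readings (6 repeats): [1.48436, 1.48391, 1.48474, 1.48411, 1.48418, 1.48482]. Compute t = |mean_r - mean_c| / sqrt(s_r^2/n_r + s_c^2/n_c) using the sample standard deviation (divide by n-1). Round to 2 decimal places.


Welch's t-criterion for glass RI comparison:
Recovered mean = sum / n_r = 5.93798 / 4 = 1.484495
Control mean = sum / n_c = 8.90612 / 6 = 1.4843533
Recovered sample variance s_r^2 = 8.13667e-08
Control sample variance s_c^2 = 1.30627e-07
Welch SE (unpooled) = sqrt(s_r^2/n_r + s_c^2/n_c) = sqrt(2.03417e-08 + 2.17711e-08) = sqrt(4.21128e-08) = 0.000205214
|mean_r - mean_c| = 0.000141667
t = 0.000141667 / 0.000205214 = 0.69

0.69


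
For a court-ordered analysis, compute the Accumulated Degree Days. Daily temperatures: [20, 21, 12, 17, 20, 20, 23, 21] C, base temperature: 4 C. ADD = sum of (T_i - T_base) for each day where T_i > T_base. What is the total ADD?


Computing ADD day by day:
Day 1: max(0, 20 - 4) = 16
Day 2: max(0, 21 - 4) = 17
Day 3: max(0, 12 - 4) = 8
Day 4: max(0, 17 - 4) = 13
Day 5: max(0, 20 - 4) = 16
Day 6: max(0, 20 - 4) = 16
Day 7: max(0, 23 - 4) = 19
Day 8: max(0, 21 - 4) = 17
Total ADD = 122

122


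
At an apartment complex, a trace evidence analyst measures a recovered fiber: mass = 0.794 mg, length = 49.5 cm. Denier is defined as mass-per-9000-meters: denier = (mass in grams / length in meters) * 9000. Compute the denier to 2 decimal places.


Denier calculation:
Mass in grams = 0.794 mg / 1000 = 0.000794 g
Length in meters = 49.5 cm / 100 = 0.495 m
Linear density = mass / length = 0.000794 / 0.495 = 0.00160404 g/m
Denier = (g/m) * 9000 = 0.00160404 * 9000 = 14.44

14.44


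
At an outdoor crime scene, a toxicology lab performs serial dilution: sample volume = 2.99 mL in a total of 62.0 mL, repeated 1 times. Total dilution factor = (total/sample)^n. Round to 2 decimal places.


Dilution factor calculation:
Single dilution = V_total / V_sample = 62.0 / 2.99 ≈ 20.735786
Number of dilutions = 1
Total DF = (62.0 / 2.99)^1 (full precision, rounded at the end) = 20.74

20.74


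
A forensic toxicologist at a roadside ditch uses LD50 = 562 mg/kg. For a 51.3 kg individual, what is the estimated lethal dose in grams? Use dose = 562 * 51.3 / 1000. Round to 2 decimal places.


Lethal dose calculation:
Lethal dose = LD50 * body_weight / 1000
= 562 * 51.3 / 1000
= 28830.6 / 1000
= 28.83 g

28.83


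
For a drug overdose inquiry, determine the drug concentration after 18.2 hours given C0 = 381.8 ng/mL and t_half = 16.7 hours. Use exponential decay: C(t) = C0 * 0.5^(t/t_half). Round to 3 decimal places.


Drug concentration decay:
Number of half-lives = t / t_half = 18.2 / 16.7 = 1.08982
Decay factor = 0.5^1.08982 = 0.46981999
C(t) = 381.8 * 0.46981999 = 179.377 ng/mL

179.377


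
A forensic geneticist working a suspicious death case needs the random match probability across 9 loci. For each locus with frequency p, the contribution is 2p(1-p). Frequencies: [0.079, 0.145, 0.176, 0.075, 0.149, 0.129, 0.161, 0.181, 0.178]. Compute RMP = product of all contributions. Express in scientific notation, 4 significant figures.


Computing RMP for 9 loci:
Locus 1: 2 * 0.079 * 0.921 = 0.145518
Locus 2: 2 * 0.145 * 0.855 = 0.24795
Locus 3: 2 * 0.176 * 0.824 = 0.290048
Locus 4: 2 * 0.075 * 0.925 = 0.13875
Locus 5: 2 * 0.149 * 0.851 = 0.253598
Locus 6: 2 * 0.129 * 0.871 = 0.224718
Locus 7: 2 * 0.161 * 0.839 = 0.270158
Locus 8: 2 * 0.181 * 0.819 = 0.296478
Locus 9: 2 * 0.178 * 0.822 = 0.292632
RMP = 1.940e-06

1.940e-06


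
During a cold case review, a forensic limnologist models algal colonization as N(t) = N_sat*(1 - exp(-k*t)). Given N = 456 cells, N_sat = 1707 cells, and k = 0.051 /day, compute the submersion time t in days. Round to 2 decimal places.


PMSI from diatom colonization curve:
N / N_sat = 456 / 1707 = 0.267135
1 - N/N_sat = 0.732865
ln(1 - N/N_sat) = -0.310794
t = -ln(1 - N/N_sat) / k = -(-0.310794) / 0.051 = 6.09 days

6.09


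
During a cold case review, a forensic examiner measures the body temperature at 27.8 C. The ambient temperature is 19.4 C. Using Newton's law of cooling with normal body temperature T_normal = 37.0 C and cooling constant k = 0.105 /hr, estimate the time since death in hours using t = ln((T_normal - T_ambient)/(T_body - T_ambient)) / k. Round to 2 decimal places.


Using Newton's law of cooling:
t = ln((T_normal - T_ambient) / (T_body - T_ambient)) / k
T_normal - T_ambient = 17.6
T_body - T_ambient = 8.4
Ratio = 2.095238
ln(ratio) = 0.739667
t = 0.739667 / 0.105 = 7.04 hours

7.04


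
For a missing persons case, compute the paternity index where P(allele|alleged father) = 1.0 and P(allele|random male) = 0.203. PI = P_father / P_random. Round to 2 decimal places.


Paternity Index calculation:
PI = P(allele|father) / P(allele|random)
PI = 1.0 / 0.203
PI = 4.93

4.93


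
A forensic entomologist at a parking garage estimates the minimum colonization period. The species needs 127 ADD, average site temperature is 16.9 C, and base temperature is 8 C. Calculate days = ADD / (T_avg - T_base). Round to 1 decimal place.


Insect development time:
Effective temperature = avg_temp - T_base = 16.9 - 8 = 8.9 C
Days = ADD / effective_temp = 127 / 8.9 = 14.3 days

14.3


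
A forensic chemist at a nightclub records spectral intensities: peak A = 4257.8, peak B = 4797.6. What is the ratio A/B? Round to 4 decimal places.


Spectral peak ratio:
Peak A = 4257.8 counts
Peak B = 4797.6 counts
Ratio = 4257.8 / 4797.6 = 0.8875

0.8875


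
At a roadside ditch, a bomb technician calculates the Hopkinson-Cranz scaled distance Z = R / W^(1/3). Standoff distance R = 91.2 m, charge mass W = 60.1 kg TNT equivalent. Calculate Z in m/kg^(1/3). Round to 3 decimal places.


Scaled distance calculation:
W^(1/3) = 60.1^(1/3) = 3.917041
Z = R / W^(1/3) = 91.2 / 3.917041
Z = 23.283 m/kg^(1/3)

23.283


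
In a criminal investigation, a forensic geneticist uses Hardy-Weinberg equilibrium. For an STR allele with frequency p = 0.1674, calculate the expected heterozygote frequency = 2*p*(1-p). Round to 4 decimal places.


Hardy-Weinberg heterozygote frequency:
q = 1 - p = 1 - 0.1674 = 0.8326
2pq = 2 * 0.1674 * 0.8326 = 0.2788

0.2788


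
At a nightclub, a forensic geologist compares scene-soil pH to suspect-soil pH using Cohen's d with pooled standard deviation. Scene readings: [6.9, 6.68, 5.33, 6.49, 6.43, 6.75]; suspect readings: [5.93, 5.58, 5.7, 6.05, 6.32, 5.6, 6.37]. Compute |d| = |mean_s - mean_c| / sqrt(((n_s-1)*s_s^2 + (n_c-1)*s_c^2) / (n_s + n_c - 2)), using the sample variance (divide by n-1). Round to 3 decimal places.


Pooled-variance Cohen's d for soil pH comparison:
Scene mean = 38.58 / 6 = 6.43
Suspect mean = 41.55 / 7 = 5.935714
Scene sample variance s_s^2 = 0.31988
Suspect sample variance s_c^2 = 0.107362
Pooled variance = ((n_s-1)*s_s^2 + (n_c-1)*s_c^2) / (n_s + n_c - 2) = 0.203961
Pooled SD = sqrt(0.203961) = 0.45162
Mean difference = 0.494286
|d| = |0.494286| / 0.45162 = 1.094

1.094


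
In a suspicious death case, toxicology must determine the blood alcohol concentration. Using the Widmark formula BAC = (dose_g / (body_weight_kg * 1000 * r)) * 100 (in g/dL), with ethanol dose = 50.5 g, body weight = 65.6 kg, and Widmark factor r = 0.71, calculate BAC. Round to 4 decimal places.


Applying the Widmark formula:
BAC = (dose_g / (body_wt * 1000 * r)) * 100
Denominator = 65.6 * 1000 * 0.71 = 46576
BAC = (50.5 / 46576) * 100
BAC = 0.1084 g/dL

0.1084


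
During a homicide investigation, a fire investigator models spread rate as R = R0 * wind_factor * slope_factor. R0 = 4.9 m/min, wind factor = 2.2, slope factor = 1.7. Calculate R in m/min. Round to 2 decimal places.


Fire spread rate calculation:
R = R0 * wind_factor * slope_factor
= 4.9 * 2.2 * 1.7
= 10.78 * 1.7
= 18.33 m/min

18.33


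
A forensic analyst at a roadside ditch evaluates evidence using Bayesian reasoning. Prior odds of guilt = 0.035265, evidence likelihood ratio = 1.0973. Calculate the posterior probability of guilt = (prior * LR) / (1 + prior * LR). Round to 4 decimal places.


Bayesian evidence evaluation:
Posterior odds = prior_odds * LR = 0.035265 * 1.0973 = 0.03869628
Posterior probability = posterior_odds / (1 + posterior_odds)
= 0.03869628 / (1 + 0.03869628)
= 0.03869628 / 1.03869628
= 0.0373

0.0373


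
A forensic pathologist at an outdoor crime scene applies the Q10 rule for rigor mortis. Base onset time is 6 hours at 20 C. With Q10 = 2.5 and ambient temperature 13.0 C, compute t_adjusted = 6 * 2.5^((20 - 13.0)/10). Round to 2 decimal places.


Rigor mortis time adjustment:
Exponent = (T_ref - T_actual) / 10 = (20 - 13.0) / 10 = 0.7
Q10 factor = 2.5^0.7 = 1.89914
t_adjusted = 6 * 1.89914 = 11.39 hours

11.39


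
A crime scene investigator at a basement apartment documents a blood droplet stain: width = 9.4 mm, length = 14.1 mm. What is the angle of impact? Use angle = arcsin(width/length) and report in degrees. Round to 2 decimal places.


Blood spatter impact angle calculation:
width / length = 9.4 / 14.1 = 0.666667
angle = arcsin(0.666667)
angle = 41.81 degrees

41.81


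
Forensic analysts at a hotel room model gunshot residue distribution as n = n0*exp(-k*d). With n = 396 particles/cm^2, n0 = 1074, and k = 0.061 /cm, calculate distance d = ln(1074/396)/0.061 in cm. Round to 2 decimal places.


GSR distance calculation:
n0/n = 1074 / 396 = 2.712121
ln(n0/n) = 0.997731
d = 0.997731 / 0.061 = 16.36 cm

16.36


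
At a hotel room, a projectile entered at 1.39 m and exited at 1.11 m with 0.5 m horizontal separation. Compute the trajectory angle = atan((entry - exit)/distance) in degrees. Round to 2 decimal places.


Bullet trajectory angle:
Height difference = 1.39 - 1.11 = 0.28 m
angle = atan(0.28 / 0.5)
angle = atan(0.56)
angle = 29.25 degrees

29.25


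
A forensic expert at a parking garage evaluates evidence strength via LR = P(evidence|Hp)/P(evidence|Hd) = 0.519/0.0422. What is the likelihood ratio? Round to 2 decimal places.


Likelihood ratio calculation:
LR = P(E|Hp) / P(E|Hd)
LR = 0.519 / 0.0422
LR = 12.30

12.30


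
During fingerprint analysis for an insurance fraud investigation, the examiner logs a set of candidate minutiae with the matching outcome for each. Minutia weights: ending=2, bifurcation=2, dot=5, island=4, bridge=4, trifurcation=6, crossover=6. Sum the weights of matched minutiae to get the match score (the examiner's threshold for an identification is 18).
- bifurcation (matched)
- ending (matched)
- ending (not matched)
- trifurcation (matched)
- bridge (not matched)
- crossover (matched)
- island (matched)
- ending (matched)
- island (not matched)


Weighted minutiae match score:
  bifurcation: matched, +2 (running total 2)
  ending: matched, +2 (running total 4)
  ending: not matched, +0
  trifurcation: matched, +6 (running total 10)
  bridge: not matched, +0
  crossover: matched, +6 (running total 16)
  island: matched, +4 (running total 20)
  ending: matched, +2 (running total 22)
  island: not matched, +0
Total score = 22
Threshold = 18; verdict = identification

22


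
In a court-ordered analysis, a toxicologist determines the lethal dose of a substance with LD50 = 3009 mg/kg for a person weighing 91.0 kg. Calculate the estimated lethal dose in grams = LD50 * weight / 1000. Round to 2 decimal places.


Lethal dose calculation:
Lethal dose = LD50 * body_weight / 1000
= 3009 * 91.0 / 1000
= 273819 / 1000
= 273.82 g

273.82


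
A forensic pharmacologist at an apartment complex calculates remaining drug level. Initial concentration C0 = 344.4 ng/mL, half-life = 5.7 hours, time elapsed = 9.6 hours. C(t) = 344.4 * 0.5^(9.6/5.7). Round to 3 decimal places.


Drug concentration decay:
Number of half-lives = t / t_half = 9.6 / 5.7 = 1.684211
Decay factor = 0.5^1.684211 = 0.31117305
C(t) = 344.4 * 0.31117305 = 107.168 ng/mL

107.168


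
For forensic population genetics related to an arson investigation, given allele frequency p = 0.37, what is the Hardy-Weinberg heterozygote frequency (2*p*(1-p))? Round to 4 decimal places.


Hardy-Weinberg heterozygote frequency:
q = 1 - p = 1 - 0.37 = 0.63
2pq = 2 * 0.37 * 0.63 = 0.4662

0.4662


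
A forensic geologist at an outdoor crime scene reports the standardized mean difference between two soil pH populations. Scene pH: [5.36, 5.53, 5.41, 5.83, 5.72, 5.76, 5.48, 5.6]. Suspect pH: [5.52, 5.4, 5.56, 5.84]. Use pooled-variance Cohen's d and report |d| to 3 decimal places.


Pooled-variance Cohen's d for soil pH comparison:
Scene mean = 44.69 / 8 = 5.58625
Suspect mean = 22.32 / 4 = 5.58
Scene sample variance s_s^2 = 0.029198
Suspect sample variance s_c^2 = 0.034667
Pooled variance = ((n_s-1)*s_s^2 + (n_c-1)*s_c^2) / (n_s + n_c - 2) = 0.030839
Pooled SD = sqrt(0.030839) = 0.17561
Mean difference = 0.00625
|d| = |0.00625| / 0.17561 = 0.036

0.036


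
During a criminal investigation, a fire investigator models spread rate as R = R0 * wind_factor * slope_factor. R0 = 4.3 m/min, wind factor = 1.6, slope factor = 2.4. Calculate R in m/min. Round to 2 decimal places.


Fire spread rate calculation:
R = R0 * wind_factor * slope_factor
= 4.3 * 1.6 * 2.4
= 6.88 * 2.4
= 16.51 m/min

16.51


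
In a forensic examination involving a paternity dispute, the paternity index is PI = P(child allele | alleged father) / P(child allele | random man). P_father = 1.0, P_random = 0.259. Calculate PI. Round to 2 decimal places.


Paternity Index calculation:
PI = P(allele|father) / P(allele|random)
PI = 1.0 / 0.259
PI = 3.86

3.86


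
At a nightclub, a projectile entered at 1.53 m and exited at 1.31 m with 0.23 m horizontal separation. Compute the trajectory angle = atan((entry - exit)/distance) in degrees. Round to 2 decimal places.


Bullet trajectory angle:
Height difference = 1.53 - 1.31 = 0.22 m
angle = atan(0.22 / 0.23)
angle = atan(0.956522)
angle = 43.73 degrees

43.73


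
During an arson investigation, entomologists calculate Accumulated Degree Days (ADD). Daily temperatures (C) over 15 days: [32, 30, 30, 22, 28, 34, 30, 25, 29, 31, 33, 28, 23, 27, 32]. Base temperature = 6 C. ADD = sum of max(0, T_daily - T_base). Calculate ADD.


Computing ADD day by day:
Day 1: max(0, 32 - 6) = 26
Day 2: max(0, 30 - 6) = 24
Day 3: max(0, 30 - 6) = 24
Day 4: max(0, 22 - 6) = 16
Day 5: max(0, 28 - 6) = 22
Day 6: max(0, 34 - 6) = 28
Day 7: max(0, 30 - 6) = 24
Day 8: max(0, 25 - 6) = 19
Day 9: max(0, 29 - 6) = 23
Day 10: max(0, 31 - 6) = 25
Day 11: max(0, 33 - 6) = 27
Day 12: max(0, 28 - 6) = 22
Day 13: max(0, 23 - 6) = 17
Day 14: max(0, 27 - 6) = 21
Day 15: max(0, 32 - 6) = 26
Total ADD = 344

344


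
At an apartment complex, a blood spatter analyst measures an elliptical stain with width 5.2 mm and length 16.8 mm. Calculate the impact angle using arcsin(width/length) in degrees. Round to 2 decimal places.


Blood spatter impact angle calculation:
width / length = 5.2 / 16.8 = 0.309524
angle = arcsin(0.309524)
angle = 18.03 degrees

18.03


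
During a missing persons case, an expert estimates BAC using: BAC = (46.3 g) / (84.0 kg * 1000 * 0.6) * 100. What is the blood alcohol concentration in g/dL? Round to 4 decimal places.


Applying the Widmark formula:
BAC = (dose_g / (body_wt * 1000 * r)) * 100
Denominator = 84.0 * 1000 * 0.6 = 50400
BAC = (46.3 / 50400) * 100
BAC = 0.0919 g/dL

0.0919


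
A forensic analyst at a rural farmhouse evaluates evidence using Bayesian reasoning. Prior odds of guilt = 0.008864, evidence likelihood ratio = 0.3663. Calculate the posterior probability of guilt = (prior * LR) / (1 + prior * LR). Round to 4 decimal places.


Bayesian evidence evaluation:
Posterior odds = prior_odds * LR = 0.008864 * 0.3663 = 0.003246883
Posterior probability = posterior_odds / (1 + posterior_odds)
= 0.003246883 / (1 + 0.003246883)
= 0.003246883 / 1.003246883
= 0.0032

0.0032
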